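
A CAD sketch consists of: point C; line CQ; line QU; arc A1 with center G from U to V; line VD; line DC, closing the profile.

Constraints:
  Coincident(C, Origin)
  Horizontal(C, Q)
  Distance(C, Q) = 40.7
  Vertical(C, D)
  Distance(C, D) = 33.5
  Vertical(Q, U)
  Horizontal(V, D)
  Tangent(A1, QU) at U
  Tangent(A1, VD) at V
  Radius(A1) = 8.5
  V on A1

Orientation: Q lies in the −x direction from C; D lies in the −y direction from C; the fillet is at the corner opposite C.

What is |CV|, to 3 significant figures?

46.5

The virtual corner opposite C is at (-40.7, -33.5). Tangency of A1 to QU means the radius GU is perpendicular to QU and tangency of A1 to VD means the radius GV is perpendicular to VD, with radius 8.5, so the center G sits 8.5 in from both sides at G = (-32.2, -25.0). That places the tangent points at U = (-40.7, -25.0) on QU and V = (-32.2, -33.5) on VD. Then |CV| = |V − C| = 46.5.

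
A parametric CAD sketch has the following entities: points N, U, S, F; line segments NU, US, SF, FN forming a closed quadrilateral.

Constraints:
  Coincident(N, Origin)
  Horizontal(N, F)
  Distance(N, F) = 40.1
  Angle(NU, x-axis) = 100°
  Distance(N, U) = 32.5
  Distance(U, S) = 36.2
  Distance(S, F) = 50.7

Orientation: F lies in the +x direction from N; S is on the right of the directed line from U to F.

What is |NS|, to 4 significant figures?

11.15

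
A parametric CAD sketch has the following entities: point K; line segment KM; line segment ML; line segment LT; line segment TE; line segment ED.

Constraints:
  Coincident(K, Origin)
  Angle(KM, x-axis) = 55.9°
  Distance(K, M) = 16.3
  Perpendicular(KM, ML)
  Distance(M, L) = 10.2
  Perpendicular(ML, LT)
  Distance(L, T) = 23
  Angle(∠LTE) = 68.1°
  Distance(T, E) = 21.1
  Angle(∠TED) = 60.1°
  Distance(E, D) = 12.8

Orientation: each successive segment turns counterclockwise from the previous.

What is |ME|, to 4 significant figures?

17.80

ML is perpendicular to LT, so LT runs at -124.1°; with |LT| = 23.0, T = (-12.20, 0.1705). ∠LTE = 68.1° gives TE at -12.20° from the x-axis; with |TE| = 21.1, E = (8.421, -4.288). Then |ME| = |E − M| = 17.80.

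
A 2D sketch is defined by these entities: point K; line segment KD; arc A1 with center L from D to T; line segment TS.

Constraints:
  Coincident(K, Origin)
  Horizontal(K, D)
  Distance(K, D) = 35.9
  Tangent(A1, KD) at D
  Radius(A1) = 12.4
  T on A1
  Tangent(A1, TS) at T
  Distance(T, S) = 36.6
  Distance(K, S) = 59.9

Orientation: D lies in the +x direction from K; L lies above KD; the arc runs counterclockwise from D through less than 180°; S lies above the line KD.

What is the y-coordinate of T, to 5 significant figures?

17.628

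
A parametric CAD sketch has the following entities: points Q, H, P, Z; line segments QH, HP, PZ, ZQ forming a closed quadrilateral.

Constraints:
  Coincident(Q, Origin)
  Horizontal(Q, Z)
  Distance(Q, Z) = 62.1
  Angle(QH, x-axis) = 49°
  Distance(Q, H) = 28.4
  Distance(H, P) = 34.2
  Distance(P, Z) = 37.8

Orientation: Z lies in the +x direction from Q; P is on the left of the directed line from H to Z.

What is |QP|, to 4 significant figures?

61.21

Q is at the origin; QZ is horizontal with |QZ| = 62.1 and Z in +x, so Z = (62.1, 0). QH runs at 49.0° with |QH| = 28.4, so H = (18.63, 21.43). P is determined by |HP| = 34.2 and |PZ| = 37.8 together: it lies at the intersection of circle(H, 34.2) and circle(Z, 37.8). With |HZ| = 48.47, the foot of the radical line on HZ is 21.56 from H and the perpendicular offset is √(34.2² − 21.56²) = 26.55. Taking the left-of-HZ solution: P = (49.71, 35.71).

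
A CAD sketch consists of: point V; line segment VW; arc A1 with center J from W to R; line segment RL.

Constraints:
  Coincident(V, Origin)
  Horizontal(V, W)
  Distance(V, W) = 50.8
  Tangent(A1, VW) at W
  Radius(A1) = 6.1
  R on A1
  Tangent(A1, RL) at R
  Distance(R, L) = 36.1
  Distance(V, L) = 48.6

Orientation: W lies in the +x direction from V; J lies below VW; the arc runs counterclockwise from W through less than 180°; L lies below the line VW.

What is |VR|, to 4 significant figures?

45.32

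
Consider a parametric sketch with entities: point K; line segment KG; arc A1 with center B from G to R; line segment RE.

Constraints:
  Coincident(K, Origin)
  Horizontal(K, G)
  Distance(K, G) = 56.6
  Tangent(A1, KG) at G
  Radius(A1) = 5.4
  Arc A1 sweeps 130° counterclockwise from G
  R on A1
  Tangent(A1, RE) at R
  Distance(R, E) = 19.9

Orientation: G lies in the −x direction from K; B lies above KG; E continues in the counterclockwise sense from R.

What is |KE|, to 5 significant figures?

69.568

K is at the origin; K and G share the same y with |KG| = 56.6 and G on the −x side, so G = (-56.600, 0.0000). The tangent condition forces BG to be normal to KG, so B = G + (0, 5.4) = (-56.600, 5.4000). On A1, G sits at bearing -90° from B; a 130° counterclockwise sweep puts R at bearing 40°, so R = B + 5.4·(cos 40°, sin 40°) = (-52.463, 8.8711). Tangency of A1 to RE means the radius BR is perpendicular to RE, so RE runs along (−sin 40°, cos 40°); with |RE| = 19.9, E = (-65.255, 24.115). Then |KE| = |E − K| = 69.568.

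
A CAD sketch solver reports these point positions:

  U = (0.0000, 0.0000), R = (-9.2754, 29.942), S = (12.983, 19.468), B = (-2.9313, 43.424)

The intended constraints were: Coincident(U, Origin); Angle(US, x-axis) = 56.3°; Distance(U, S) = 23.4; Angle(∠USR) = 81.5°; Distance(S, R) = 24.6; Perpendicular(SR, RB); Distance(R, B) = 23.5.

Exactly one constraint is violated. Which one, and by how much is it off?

Distance(R, B) = 23.5 — off by 8.60.

U = (0.00, 0.00) ✓; US at 56.30° ✓; |US| = 23.40 ✓; ∠USR = 81.50° ✓; |SR| = 24.60 ✓; ∠(SR, RB) = 90.00° ✓; |RB| = 14.90 ✗.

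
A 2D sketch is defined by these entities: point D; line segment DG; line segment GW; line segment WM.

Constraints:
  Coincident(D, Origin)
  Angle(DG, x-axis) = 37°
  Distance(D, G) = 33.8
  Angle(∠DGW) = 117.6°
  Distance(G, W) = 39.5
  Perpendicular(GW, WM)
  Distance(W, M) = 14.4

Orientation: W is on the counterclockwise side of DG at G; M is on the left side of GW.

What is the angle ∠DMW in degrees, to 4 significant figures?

105.7°

∠DGW = 117.6°, so GW runs at 37.0° + (180° − 117.6°) = 99.40° from the x-axis; with |GW| = 39.5, W = G + 39.5·(cos 99.40°, sin 99.40°) = (20.54, 59.31). GW ⟂ WM; with |WM| = 14.4 on the left of GW, M = W + 14.4·(-0.9866, -0.1633) = (6.336, 56.96). Then cos ∠DMW = MD·MW / (|MD||MW|), giving 105.7°.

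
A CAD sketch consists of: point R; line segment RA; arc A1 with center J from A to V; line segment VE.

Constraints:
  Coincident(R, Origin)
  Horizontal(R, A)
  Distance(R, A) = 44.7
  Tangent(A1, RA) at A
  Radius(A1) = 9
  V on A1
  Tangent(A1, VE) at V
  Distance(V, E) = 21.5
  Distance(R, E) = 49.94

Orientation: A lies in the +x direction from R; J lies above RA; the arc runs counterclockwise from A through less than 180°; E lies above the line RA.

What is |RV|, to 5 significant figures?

53.821

R is at the origin; R and A share the same y with |RA| = 44.7 and A on the +x side, so A = (44.700, 0.0000). Since A1 is tangent to RA there, JA ⟂ RA, so J = A + (0, 9) = (44.700, 9.0000). Since JV ⟂ VE (tangency), |JE| = √(9.0² + 21.5²) = 23.308 regardless of where V sits on A1. So E lies on both circle(R, 49.94) and circle(J, 23.308); the above-RA intersection is E = (38.728, 31.530). V is the foot of the tangent from E: V = (51.834, 14.486).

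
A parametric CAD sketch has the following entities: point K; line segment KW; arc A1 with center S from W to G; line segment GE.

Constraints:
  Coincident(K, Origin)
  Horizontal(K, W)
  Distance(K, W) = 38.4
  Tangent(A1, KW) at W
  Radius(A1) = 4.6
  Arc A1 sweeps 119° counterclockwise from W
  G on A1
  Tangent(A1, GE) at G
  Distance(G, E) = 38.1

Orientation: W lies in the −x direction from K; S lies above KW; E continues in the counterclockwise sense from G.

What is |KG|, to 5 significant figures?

35.049

The tangent condition forces SW to be normal to KW, so S = W + (0, 4.6) = (-38.400, 4.6000). On A1, W sits at bearing -90° from S; a 119° counterclockwise sweep puts G at bearing 29°, so G = S + 4.6·(cos 29°, sin 29°) = (-34.377, 6.8301). Then |KG| = |G − K| = 35.049.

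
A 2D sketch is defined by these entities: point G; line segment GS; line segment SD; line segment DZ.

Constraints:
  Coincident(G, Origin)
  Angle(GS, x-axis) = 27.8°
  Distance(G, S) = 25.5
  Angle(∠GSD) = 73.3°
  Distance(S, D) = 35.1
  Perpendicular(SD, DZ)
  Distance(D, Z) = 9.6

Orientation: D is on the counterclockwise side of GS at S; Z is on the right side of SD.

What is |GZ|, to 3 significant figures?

43.9

G is at the origin; GS runs at 27.8° with length 25.5, so S = 25.5·(cos 27.8°, sin 27.8°) = (22.6, 11.9). ∠GSD = 73.3°, so SD runs at 27.8° + (180° − 73.3°) = 134° from the x-axis; with |SD| = 35.1, D = S + 35.1·(cos 134°, sin 134°) = (-2.05, 36.9). SD ⟂ DZ; with |DZ| = 9.6 on the right of SD, Z = D + 9.6·(0.713, 0.701) = (4.80, 43.7). Then |GZ| = |Z − G| = 43.9.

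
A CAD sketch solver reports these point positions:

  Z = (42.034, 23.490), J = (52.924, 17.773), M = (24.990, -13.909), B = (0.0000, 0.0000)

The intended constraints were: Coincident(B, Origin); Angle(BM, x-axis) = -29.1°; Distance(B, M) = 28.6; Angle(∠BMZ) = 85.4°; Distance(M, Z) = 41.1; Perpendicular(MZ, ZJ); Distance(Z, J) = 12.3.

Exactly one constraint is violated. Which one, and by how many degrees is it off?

Perpendicular(MZ, ZJ) — off by 3.20°.

B = (0.00, 0.00) ✓; BM at -29.10° ✓; |BM| = 28.60 ✓; ∠BMZ = 85.40° ✓; |MZ| = 41.10 ✓; ∠(MZ, ZJ) = 93.20° ✗; |ZJ| = 12.30 ✓.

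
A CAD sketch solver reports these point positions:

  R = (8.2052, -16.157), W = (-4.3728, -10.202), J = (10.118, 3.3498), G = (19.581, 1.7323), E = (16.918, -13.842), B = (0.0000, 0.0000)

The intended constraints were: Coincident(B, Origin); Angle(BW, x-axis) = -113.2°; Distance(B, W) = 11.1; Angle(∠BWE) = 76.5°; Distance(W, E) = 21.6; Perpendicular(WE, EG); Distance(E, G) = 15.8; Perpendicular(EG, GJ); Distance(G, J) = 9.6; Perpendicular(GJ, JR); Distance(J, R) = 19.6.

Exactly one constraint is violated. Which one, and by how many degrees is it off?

Perpendicular(GJ, JR) — off by 4.10°.

B = (0.00, 0.00) ✓; BW at -113.2° ✓; |BW| = 11.10 ✓; ∠BWE = 76.50° ✓; |WE| = 21.60 ✓; ∠(WE, EG) = 90.00° ✓; |EG| = 15.80 ✓; ∠(EG, GJ) = 90.00° ✓; |GJ| = 9.600 ✓; ∠(GJ, JR) = 94.10° ✗; |JR| = 19.60 ✓.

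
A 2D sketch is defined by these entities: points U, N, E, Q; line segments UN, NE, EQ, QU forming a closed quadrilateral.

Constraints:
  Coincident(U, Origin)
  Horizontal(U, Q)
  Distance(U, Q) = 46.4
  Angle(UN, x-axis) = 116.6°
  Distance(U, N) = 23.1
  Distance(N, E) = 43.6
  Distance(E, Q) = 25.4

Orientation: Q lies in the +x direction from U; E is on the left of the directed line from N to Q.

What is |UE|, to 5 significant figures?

39.714

U is at the origin; U and Q share the same y with |UQ| = 46.4 and Q in +x, so Q = (46.4, 0). UN runs at 116.6° with |UN| = 23.1, so N = (-10.343, 20.655). E is determined by |NE| = 43.6 and |EQ| = 25.4 together: it lies at the intersection of circle(N, 43.6) and circle(Q, 25.4). With |NQ| = 60.386, the foot of the radical line on NQ is 40.591 from N and the perpendicular offset is √(43.6² − 40.591²) = 15.916. Taking the left-of-NQ solution: E = (33.244, 21.727).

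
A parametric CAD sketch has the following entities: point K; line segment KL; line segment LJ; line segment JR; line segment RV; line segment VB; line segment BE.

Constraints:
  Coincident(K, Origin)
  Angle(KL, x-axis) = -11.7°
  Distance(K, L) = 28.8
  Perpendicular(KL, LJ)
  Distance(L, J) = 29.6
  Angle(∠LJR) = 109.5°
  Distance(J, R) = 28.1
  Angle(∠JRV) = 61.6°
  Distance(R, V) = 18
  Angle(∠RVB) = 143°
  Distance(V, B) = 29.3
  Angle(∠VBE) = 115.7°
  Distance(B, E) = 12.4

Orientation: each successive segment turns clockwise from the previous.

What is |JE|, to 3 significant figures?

26.1

K is at the origin; KL runs at -11.7° with length 28.8, so L = (28.2, -5.84). The perpendicularity gives LJ at right angles to KL, so LJ runs at -102°; with |LJ| = 29.6, J = (22.2, -34.8). ∠LJR = 109.5° gives JR at -172° from the x-axis; with |JR| = 28.1, R = (-5.64, -38.6). ∠JRV = 61.6° gives RV at 69.4° from the x-axis; with |RV| = 18.0, V = (0.692, -21.8). ∠RVB = 143.0° gives VB at 32.4° from the x-axis; with |VB| = 29.3, B = (25.4, -6.09). ∠VBE = 115.7° gives BE at -31.9° from the x-axis; with |BE| = 12.4, E = (36.0, -12.6). Then |JE| = |E − J| = 26.1.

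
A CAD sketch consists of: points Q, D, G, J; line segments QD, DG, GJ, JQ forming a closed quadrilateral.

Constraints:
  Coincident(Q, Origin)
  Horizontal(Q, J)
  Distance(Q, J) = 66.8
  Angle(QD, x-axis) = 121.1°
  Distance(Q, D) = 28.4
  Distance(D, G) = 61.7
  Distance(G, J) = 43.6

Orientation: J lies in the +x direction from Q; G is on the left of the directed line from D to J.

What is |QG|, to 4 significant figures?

59.29

Q is at the origin; Q and J share the same y with |QJ| = 66.8 and J in +x, so J = (66.8, 0). QD runs at 121.1° with |QD| = 28.4, so D = (-14.67, 24.32). G is determined by |DG| = 61.7 and |GJ| = 43.6 together: it lies at the intersection of circle(D, 61.7) and circle(J, 43.6). With |DJ| = 85.02, the foot of the radical line on DJ is 53.72 from D and the perpendicular offset is √(61.7² − 53.72²) = 30.35. Taking the left-of-DJ solution: G = (45.49, 38.04).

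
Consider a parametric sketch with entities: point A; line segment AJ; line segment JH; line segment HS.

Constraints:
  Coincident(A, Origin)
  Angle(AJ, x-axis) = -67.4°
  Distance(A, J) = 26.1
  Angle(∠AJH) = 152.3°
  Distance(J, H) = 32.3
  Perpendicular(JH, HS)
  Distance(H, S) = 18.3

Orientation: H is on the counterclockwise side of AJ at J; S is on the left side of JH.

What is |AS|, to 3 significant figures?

55.8

A is at the origin; AJ runs at -67.4° with length 26.1, so J = 26.1·(cos -67.4°, sin -67.4°) = (10.0, -24.1). ∠AJH = 152.3°, so JH runs at -67.4° + (180° − 152.3°) = -39.7° from the x-axis; with |JH| = 32.3, H = J + 32.3·(cos -39.7°, sin -39.7°) = (34.9, -44.7). The perpendicularity gives HS at right angles to JH; with |HS| = 18.3 on the left of JH, S = H + 18.3·(0.639, 0.769) = (46.6, -30.6). Then |AS| = |S − A| = 55.8.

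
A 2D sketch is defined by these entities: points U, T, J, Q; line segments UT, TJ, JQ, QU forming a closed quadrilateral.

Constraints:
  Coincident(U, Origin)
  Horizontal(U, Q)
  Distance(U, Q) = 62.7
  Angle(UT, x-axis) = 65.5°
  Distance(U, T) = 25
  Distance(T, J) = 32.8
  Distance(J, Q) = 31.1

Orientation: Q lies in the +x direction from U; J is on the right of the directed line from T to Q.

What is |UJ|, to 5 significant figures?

31.752

Checks: |TJ| = 32.80 ✓; |JQ| = 31.10 ✓.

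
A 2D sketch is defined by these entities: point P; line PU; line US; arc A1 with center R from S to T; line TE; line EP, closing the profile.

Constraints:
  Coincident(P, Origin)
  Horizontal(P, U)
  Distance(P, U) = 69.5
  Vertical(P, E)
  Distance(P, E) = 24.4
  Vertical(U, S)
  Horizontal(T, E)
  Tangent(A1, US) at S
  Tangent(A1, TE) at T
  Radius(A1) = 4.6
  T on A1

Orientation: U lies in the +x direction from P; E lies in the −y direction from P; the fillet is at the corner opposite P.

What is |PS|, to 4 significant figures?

72.27

P is at the origin; PU is horizontal with |PU| = 69.5 and U on the +x side, so U = (69.50, 0.000). PE is vertical with |PE| = 24.4 and E on the −y side, so E = (0.000, -24.40). The virtual corner opposite P is at (69.50, -24.40). Tangency of A1 to US means the radius RS is perpendicular to US and since A1 is tangent to TE there, RT ⟂ TE, with radius 4.6, so the center R sits 4.6 in from both sides at R = (64.90, -19.80). That places the tangent points at S = (69.50, -19.80) on US and T = (64.90, -24.40) on TE. Then |PS| = |S − P| = 72.27.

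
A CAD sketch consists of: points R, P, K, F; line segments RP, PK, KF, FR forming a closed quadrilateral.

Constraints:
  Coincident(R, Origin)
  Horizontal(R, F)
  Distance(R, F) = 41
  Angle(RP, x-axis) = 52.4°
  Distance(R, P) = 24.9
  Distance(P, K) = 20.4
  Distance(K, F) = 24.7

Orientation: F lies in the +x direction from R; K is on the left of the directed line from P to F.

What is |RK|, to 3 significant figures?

42.6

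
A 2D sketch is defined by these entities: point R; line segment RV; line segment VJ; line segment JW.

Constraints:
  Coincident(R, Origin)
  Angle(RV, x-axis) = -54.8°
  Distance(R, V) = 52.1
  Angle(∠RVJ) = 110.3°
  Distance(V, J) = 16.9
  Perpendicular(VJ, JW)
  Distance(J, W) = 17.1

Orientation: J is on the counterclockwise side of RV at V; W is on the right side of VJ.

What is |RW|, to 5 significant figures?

74.663

R is at the origin; RV runs at -54.8° with length 52.1, so V = 52.1·(cos -54.8°, sin -54.8°) = (30.032, -42.573). ∠RVJ = 110.3°, so VJ runs at -54.8° + (180° − 110.3°) = 14.900° from the x-axis; with |VJ| = 16.9, J = V + 16.9·(cos 14.900°, sin 14.900°) = (46.364, -38.228). The perpendicularity gives JW at right angles to VJ; with |JW| = 17.1 on the right of VJ, W = J + 17.1·(0.25713, -0.96638) = (50.761, -54.753). Then |RW| = |W − R| = 74.663.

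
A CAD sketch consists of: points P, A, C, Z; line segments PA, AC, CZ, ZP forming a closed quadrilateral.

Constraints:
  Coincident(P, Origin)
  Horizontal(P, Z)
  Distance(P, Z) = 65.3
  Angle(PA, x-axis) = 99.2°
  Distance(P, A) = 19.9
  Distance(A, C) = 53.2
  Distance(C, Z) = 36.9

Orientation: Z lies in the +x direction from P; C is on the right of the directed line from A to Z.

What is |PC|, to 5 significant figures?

38.484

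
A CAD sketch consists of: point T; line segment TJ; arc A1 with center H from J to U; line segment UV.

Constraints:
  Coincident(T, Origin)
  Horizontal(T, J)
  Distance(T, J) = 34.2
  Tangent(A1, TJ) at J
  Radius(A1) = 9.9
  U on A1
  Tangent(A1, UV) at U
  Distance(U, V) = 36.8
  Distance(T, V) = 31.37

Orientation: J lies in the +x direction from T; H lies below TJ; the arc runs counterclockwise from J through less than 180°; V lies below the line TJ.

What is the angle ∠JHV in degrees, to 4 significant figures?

124.1°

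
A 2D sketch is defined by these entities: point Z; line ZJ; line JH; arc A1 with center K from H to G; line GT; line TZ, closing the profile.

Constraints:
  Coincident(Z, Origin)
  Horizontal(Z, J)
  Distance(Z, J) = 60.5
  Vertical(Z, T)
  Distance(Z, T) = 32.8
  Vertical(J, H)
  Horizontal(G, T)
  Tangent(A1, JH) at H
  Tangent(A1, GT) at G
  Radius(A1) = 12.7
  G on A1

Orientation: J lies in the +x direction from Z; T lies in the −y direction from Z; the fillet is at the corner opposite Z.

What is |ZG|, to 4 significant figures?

57.97

The virtual corner opposite Z is at (60.50, -32.80). Tangency of A1 to JH means the radius KH is perpendicular to JH and A1 meets GT tangentially, so KG is at right angles to GT, with radius 12.7, so the center K sits 12.7 in from both sides at K = (47.80, -20.10). That places the tangent points at H = (60.50, -20.10) on JH and G = (47.80, -32.80) on GT. Then |ZG| = |G − Z| = 57.97.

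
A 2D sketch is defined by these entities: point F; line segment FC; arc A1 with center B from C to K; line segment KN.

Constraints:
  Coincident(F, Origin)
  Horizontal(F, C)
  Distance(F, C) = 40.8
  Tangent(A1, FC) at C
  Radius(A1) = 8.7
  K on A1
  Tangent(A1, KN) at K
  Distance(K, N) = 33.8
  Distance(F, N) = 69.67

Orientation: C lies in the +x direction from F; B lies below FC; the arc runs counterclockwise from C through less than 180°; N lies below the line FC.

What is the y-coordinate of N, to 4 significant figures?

-39.35

F is at the origin; F and C share the same y with |FC| = 40.8 and C on the +x side, so C = (40.80, 0.000). Since A1 is tangent to FC there, BC ⟂ FC, so B = C + (0, -8.7) = (40.80, -8.700). Since BK ⟂ KN (tangency), |BN| = √(8.7² + 33.8²) = 34.90 regardless of where K sits on A1. So N lies on both circle(F, 69.67) and circle(B, 34.90); the below-FC intersection is N = (57.49, -39.35). K is the foot of the tangent from N: K = (34.44, -14.63).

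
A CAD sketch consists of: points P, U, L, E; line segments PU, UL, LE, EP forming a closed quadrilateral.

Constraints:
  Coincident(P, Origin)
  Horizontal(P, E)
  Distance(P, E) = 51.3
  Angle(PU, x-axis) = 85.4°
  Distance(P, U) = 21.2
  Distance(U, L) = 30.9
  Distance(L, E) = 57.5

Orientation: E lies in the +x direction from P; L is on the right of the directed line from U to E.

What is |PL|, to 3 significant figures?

10.5

Checks: |UL| = 30.90 ✓; |LE| = 57.50 ✓.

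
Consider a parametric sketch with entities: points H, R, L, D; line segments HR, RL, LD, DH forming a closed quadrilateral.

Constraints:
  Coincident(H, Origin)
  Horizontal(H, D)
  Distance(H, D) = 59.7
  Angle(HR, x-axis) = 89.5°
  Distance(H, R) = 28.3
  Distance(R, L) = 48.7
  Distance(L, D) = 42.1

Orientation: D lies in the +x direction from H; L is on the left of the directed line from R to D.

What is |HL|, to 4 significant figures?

62.24

Checks: |RL| = 48.70 ✓; |LD| = 42.10 ✓.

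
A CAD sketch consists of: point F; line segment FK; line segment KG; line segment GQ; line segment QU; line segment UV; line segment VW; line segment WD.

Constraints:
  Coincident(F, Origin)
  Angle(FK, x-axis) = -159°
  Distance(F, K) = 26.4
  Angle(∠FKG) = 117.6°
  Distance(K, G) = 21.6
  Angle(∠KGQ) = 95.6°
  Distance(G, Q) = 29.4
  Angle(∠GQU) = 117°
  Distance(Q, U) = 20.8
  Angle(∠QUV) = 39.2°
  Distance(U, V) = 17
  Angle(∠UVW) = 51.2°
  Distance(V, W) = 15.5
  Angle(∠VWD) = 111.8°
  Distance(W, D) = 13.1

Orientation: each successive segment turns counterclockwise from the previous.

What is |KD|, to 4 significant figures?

49.79

∠UVW = 51.2° gives VW at -39.60° from the x-axis; with |VW| = 15.5, W = (10.04, -34.31). ∠VWD = 111.8° gives WD at 28.60° from the x-axis; with |WD| = 13.1, D = (21.54, -28.04). Then |KD| = |D − K| = 49.79.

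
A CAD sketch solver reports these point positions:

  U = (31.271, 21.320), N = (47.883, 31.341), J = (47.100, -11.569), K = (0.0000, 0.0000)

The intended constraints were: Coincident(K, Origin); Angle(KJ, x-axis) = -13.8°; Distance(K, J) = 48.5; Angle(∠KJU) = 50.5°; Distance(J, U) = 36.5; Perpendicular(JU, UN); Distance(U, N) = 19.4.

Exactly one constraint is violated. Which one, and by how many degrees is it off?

Perpendicular(JU, UN) — off by 5.40°.

K = (0.00, 0.00) ✓; KJ at -13.80° ✓; |KJ| = 48.50 ✓; ∠KJU = 50.50° ✓; |JU| = 36.50 ✓; ∠(JU, UN) = 84.60° ✗; |UN| = 19.40 ✓.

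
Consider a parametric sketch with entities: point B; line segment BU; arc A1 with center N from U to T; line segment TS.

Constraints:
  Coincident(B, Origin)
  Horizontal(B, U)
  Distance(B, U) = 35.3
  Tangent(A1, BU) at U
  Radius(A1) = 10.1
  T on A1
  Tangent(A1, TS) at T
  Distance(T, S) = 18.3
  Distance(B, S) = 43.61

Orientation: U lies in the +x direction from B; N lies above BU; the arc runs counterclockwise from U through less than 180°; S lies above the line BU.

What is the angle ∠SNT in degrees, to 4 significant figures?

61.11°

B is at the origin; B and U share the same y with |BU| = 35.3 and U on the +x side, so U = (35.30, 0.000). Since A1 is tangent to BU there, NU ⟂ BU, so N = U + (0, 10.1) = (35.30, 10.10). Since NT ⟂ TS (tangency), |NS| = √(10.1² + 18.3²) = 20.90 regardless of where T sits on A1. So S lies on both circle(B, 43.61) and circle(N, 20.90); the above-BU intersection is S = (31.10, 30.58). T is the foot of the tangent from S: T = (42.98, 16.66).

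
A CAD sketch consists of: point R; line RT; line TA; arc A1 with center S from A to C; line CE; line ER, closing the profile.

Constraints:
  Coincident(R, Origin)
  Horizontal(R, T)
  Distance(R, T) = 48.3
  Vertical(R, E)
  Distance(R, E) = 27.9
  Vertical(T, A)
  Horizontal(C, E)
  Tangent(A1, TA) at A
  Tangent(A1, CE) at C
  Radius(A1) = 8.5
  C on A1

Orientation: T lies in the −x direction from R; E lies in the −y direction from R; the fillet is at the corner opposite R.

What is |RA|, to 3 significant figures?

52.1

R is at the origin; RT is horizontal with |RT| = 48.3 and T on the −x side, so T = (-48.3, 0.00). R and E share the same x with |RE| = 27.9 and E on the −y side, so E = (0.00, -27.9). The virtual corner opposite R is at (-48.3, -27.9). The tangent condition forces SA to be normal to TA and tangency of A1 to CE means the radius SC is perpendicular to CE, with radius 8.5, so the center S sits 8.5 in from both sides at S = (-39.8, -19.4). That places the tangent points at A = (-48.3, -19.4) on TA and C = (-39.8, -27.9) on CE. Then |RA| = |A − R| = 52.1.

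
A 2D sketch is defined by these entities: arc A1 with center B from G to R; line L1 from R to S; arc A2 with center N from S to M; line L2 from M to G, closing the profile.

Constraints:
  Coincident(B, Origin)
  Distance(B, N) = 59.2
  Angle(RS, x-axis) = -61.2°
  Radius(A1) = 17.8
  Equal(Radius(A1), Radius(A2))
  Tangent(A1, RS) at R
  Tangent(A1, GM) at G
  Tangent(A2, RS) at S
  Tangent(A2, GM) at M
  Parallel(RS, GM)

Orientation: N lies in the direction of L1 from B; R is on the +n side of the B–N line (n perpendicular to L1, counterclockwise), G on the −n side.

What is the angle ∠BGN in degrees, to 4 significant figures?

73.27°

The slot axis is L1's direction at -61.2°, so u = (cos -61.2°, sin -61.2°) = (0.4818, -0.8763) and n = (−sin -61.2°, cos -61.2°) = (0.8763, 0.4818). B is at the origin and N lies 59.2 along u from B, so N = 59.2·u = (28.52, -51.88). Tangency of A1 to both parallel lines with radius 17.8 puts R and G at B ± 17.8·n: R = (15.60, 8.575), G = (-15.60, -8.575). Then cos ∠BGN = GB·GN / (|GB||GN|), giving 73.27°.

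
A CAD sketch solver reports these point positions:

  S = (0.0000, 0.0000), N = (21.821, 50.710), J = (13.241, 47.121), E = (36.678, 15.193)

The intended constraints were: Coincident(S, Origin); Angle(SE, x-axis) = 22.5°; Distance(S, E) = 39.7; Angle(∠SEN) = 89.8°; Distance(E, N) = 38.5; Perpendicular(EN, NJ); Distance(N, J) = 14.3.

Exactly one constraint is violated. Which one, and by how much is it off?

Distance(N, J) = 14.3 — off by 5.00.

S = (0.00, 0.00) ✓; SE at 22.50° ✓; |SE| = 39.70 ✓; ∠SEN = 89.80° ✓; |EN| = 38.50 ✓; ∠(EN, NJ) = 90.00° ✓; |NJ| = 9.300 ✗.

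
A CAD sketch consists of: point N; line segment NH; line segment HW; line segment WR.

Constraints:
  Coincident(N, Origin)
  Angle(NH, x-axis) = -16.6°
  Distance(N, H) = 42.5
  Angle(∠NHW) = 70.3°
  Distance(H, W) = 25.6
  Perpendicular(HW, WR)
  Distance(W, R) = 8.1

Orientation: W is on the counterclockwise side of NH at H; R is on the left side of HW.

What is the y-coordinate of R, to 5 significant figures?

12.983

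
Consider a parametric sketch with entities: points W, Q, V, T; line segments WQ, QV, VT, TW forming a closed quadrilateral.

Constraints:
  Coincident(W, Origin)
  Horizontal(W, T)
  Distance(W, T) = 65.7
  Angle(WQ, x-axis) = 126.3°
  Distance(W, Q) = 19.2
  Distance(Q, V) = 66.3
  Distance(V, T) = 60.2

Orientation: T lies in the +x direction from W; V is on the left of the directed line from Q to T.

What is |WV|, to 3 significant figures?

69.2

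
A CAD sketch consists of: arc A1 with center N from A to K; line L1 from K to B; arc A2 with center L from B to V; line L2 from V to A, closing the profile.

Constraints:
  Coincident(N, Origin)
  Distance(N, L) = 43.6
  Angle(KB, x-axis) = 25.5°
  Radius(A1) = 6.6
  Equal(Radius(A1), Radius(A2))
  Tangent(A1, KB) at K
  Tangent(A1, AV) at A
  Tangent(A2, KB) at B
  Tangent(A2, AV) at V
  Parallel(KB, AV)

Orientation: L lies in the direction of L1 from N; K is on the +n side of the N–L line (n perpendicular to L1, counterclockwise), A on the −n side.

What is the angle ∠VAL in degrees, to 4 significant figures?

8.608°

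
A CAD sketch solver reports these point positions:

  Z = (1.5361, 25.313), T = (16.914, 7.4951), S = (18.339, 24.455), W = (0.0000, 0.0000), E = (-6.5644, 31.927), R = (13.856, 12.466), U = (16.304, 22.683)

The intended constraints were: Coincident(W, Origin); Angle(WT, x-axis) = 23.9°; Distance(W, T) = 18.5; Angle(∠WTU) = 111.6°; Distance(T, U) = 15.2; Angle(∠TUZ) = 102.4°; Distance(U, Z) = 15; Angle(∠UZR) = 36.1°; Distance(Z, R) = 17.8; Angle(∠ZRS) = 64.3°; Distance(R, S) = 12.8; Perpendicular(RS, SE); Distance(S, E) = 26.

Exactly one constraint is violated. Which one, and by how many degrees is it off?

Perpendicular(RS, SE) — off by 3.80°.

W = (0.00, 0.00) ✓; WT at 23.90° ✓; |WT| = 18.50 ✓; ∠WTU = 111.6° ✓; |TU| = 15.20 ✓; ∠TUZ = 102.4° ✓; |UZ| = 15.00 ✓; ∠UZR = 36.10° ✓; |ZR| = 17.80 ✓; ∠ZRS = 64.30° ✓; |RS| = 12.80 ✓; ∠(RS, SE) = 93.80° ✗; |SE| = 26.00 ✓.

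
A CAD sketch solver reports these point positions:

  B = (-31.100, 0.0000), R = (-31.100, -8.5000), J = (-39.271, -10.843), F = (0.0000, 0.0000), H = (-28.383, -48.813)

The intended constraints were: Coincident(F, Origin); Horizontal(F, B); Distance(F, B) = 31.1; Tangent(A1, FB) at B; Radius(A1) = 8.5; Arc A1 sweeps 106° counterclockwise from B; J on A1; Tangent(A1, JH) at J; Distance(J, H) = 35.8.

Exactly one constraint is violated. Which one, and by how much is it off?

Distance(J, H) = 35.8 — off by 3.70.

F = (0.00, 0.00) ✓; F.y = 0.00, B.y = 0.00 ✓; |FB| = 31.10 ✓; ∠(RB, BF) = 90.00° ✓; |RB| = 8.500 ✓; bearing(R→J) − bearing(R→B) = 106.0° ✓; |RJ| = 8.500 ✓; ∠(RJ, JH) = 90.00° ✓; |JH| = 39.50 ✗.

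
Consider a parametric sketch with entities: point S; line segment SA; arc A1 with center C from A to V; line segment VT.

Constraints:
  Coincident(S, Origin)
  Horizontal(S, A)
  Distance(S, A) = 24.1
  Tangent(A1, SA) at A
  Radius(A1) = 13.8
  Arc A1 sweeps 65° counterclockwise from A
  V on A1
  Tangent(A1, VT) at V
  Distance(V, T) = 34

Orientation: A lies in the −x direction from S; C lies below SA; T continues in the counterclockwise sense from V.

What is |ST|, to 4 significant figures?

64.05

S is at the origin; SA is horizontal with |SA| = 24.1 and A on the −x side, so A = (-24.10, 0.000). Tangency of A1 to SA means the radius CA is perpendicular to SA, so C = A + (0, -13.8) = (-24.10, -13.80). On A1, A sits at bearing 90° from C; a 65° counterclockwise sweep puts V at bearing 155°, so V = C + 13.8·(cos 155°, sin 155°) = (-36.61, -7.968). A1 meets VT tangentially, so CV is at right angles to VT, so VT runs along (−sin 155°, cos 155°); with |VT| = 34.0, T = (-50.98, -38.78). Then |ST| = |T − S| = 64.05.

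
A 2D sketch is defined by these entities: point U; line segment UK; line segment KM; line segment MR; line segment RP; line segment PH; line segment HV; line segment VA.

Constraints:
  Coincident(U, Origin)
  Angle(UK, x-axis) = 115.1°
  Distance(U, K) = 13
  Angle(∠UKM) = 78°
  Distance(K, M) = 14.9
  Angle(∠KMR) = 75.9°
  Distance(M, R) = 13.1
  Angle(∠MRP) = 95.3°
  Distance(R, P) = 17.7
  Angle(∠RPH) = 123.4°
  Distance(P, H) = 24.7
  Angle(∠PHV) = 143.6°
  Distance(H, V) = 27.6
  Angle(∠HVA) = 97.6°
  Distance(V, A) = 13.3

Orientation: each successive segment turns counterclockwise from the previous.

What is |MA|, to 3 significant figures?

40.3

U is at the origin; UK runs at 115.1° with length 13.0, so K = (-5.51, 11.8). ∠UKM = 78.0° gives KM at -143° from the x-axis; with |KM| = 14.9, M = (-17.4, 2.78). ∠KMR = 75.9° gives MR at -38.8° from the x-axis; with |MR| = 13.1, R = (-7.19, -5.42). ∠MRP = 95.3° gives RP at 45.9° from the x-axis; with |RP| = 17.7, P = (5.13, 7.29). ∠RPH = 123.4° gives PH at 102° from the x-axis; with |PH| = 24.7, H = (-0.218, 31.4). ∠PHV = 143.6° gives HV at 139° from the x-axis; with |HV| = 27.6, V = (-21.0, 49.5). ∠HVA = 97.6° gives VA at -139° from the x-axis; with |VA| = 13.3, A = (-31.0, 40.8). Then |MA| = |A − M| = 40.3.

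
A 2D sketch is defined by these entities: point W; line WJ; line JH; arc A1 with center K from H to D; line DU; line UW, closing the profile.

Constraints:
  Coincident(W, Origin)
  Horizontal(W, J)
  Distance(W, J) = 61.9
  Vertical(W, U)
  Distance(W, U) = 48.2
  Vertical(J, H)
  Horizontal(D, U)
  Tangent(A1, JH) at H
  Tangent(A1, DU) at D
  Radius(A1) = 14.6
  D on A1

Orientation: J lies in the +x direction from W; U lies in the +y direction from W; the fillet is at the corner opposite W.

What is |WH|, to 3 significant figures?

70.4

W is at the origin; WJ is horizontal with |WJ| = 61.9 and J on the +x side, so J = (61.9, 0.00). WU is vertical with |WU| = 48.2 and U on the +y side, so U = (0.00, 48.2). The virtual corner opposite W is at (61.9, 48.2). Since A1 is tangent to JH there, KH ⟂ JH and since A1 is tangent to DU there, KD ⟂ DU, with radius 14.6, so the center K sits 14.6 in from both sides at K = (47.3, 33.6). That places the tangent points at H = (61.9, 33.6) on JH and D = (47.3, 48.2) on DU. Then |WH| = |H − W| = 70.4.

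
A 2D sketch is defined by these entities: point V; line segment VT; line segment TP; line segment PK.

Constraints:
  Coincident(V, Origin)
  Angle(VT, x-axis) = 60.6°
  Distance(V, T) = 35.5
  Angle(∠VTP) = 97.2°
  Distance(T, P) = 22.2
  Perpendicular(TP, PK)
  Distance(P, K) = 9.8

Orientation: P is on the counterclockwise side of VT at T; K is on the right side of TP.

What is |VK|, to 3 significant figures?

52.3

V is at the origin; VT runs at 60.6° with length 35.5, so T = 35.5·(cos 60.6°, sin 60.6°) = (17.4, 30.9). ∠VTP = 97.2°, so TP runs at 60.6° + (180° − 97.2°) = 143° from the x-axis; with |TP| = 22.2, P = T + 22.2·(cos 143°, sin 143°) = (-0.395, 44.2). TP is perpendicular to PK; with |PK| = 9.8 on the right of TP, K = P + 9.8·(0.596, 0.803) = (5.45, 52.0). Then |VK| = |K − V| = 52.3.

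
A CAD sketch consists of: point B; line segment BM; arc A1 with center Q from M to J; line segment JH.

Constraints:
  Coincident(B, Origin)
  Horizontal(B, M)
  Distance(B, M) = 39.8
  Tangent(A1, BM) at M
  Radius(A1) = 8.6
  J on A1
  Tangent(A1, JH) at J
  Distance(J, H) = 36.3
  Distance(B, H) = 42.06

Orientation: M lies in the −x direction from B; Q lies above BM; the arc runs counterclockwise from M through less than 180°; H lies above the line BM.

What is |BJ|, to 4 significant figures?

32.34

Checks: B.y = 0.00, M.y = 0.00 ✓; |QJ| = 8.600 ✓; ∠(QJ, JH) = 90.00° ✓; |JH| = 36.30 ✓; |BH| = 42.06 ✓.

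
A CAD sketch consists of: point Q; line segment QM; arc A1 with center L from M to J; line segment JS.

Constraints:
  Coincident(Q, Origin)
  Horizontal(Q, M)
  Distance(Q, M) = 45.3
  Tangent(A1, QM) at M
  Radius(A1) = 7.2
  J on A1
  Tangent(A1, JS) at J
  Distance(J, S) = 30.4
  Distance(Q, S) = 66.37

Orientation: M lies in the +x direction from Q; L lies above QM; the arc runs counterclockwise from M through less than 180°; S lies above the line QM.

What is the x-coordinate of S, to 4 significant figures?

55.22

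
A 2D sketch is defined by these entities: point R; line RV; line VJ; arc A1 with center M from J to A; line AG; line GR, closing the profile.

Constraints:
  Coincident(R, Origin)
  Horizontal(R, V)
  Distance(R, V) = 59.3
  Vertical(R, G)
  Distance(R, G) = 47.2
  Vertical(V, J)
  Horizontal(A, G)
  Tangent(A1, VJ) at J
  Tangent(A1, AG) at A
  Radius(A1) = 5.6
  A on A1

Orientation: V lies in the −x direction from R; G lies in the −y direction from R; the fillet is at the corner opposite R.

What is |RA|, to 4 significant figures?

71.49

R is at the origin; R and V share the same y with |RV| = 59.3 and V on the −x side, so V = (-59.30, 0.000). R and G share the same x with |RG| = 47.2 and G on the −y side, so G = (0.000, -47.20). The virtual corner opposite R is at (-59.30, -47.20). A1 meets VJ tangentially, so MJ is at right angles to VJ and since A1 is tangent to AG there, MA ⟂ AG, with radius 5.6, so the center M sits 5.6 in from both sides at M = (-53.70, -41.60). That places the tangent points at J = (-59.30, -41.60) on VJ and A = (-53.70, -47.20) on AG. Then |RA| = |A − R| = 71.49.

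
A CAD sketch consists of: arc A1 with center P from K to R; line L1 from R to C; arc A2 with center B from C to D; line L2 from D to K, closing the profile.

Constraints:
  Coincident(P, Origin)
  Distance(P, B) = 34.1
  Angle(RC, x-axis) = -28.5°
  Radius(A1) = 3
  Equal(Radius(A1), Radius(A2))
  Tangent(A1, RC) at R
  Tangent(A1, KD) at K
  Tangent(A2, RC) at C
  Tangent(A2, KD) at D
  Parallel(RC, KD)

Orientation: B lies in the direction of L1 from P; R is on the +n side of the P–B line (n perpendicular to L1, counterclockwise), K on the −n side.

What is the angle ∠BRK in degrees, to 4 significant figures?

84.97°

The slot axis is L1's direction at -28.5°, so u = (cos -28.5°, sin -28.5°) = (0.8788, -0.4772) and n = (−sin -28.5°, cos -28.5°) = (0.4772, 0.8788). P is at the origin and B lies 34.1 along u from P, so B = 34.1·u = (29.97, -16.27). Tangency of A1 to both parallel lines with radius 3.0 puts R and K at P ± 3.0·n: R = (1.431, 2.636), K = (-1.431, -2.636). Then cos ∠BRK = RB·RK / (|RB||RK|), giving 84.97°.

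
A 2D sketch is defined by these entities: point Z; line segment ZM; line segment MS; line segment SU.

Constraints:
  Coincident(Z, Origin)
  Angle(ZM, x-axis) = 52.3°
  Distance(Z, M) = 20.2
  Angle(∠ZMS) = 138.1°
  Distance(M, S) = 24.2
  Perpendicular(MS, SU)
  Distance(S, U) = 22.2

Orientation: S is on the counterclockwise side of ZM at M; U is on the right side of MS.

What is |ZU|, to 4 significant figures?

53.04

Z is at the origin; ZM runs at 52.3° with length 20.2, so M = 20.2·(cos 52.3°, sin 52.3°) = (12.35, 15.98). ∠ZMS = 138.1°, so MS runs at 52.3° + (180° − 138.1°) = 94.20° from the x-axis; with |MS| = 24.2, S = M + 24.2·(cos 94.20°, sin 94.20°) = (10.58, 40.12). MS ⟂ SU; with |SU| = 22.2 on the right of MS, U = S + 22.2·(0.9973, 0.07324) = (32.72, 41.74). Then |ZU| = |U − Z| = 53.04.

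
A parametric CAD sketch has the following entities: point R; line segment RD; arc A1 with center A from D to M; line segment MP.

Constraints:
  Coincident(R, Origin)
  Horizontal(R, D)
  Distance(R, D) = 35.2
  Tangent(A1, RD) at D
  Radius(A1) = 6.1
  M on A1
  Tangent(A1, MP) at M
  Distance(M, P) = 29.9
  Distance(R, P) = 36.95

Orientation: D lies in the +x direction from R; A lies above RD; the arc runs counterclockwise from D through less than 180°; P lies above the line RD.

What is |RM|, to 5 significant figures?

40.911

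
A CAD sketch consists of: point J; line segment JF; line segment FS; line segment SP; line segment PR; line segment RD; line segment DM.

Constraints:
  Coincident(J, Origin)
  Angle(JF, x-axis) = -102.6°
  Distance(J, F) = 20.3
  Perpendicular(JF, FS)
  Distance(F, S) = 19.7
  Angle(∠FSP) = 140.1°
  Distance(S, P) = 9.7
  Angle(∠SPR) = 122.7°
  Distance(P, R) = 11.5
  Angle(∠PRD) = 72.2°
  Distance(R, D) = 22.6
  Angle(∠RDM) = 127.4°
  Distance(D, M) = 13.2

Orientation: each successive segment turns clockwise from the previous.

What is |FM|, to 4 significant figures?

5.370

J is at the origin; JF runs at -102.6° with length 20.3, so F = (-4.428, -19.81). JF ⟂ FS, so FS runs at 167.4°; with |FS| = 19.7, S = (-23.65, -15.51). ∠FSP = 140.1° gives SP at 127.5° from the x-axis; with |SP| = 9.7, P = (-29.56, -7.818). ∠SPR = 122.7° gives PR at 70.20° from the x-axis; with |PR| = 11.5, R = (-25.66, 3.002). ∠PRD = 72.2° gives RD at -37.60° from the x-axis; with |RD| = 22.6, D = (-7.758, -10.79). ∠RDM = 127.4° gives DM at -90.20° from the x-axis; with |DM| = 13.2, M = (-7.804, -23.99). Then |FM| = |M − F| = 5.370.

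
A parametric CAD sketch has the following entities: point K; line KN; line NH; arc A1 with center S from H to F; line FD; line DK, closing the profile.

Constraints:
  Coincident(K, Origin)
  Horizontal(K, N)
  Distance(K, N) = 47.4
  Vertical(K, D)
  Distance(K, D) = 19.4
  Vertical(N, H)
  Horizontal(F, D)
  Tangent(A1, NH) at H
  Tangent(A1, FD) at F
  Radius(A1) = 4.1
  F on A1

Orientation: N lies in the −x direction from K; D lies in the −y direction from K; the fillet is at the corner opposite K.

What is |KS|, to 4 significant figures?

45.92

K is at the origin; KN is horizontal with |KN| = 47.4 and N on the −x side, so N = (-47.40, 0.000). K and D share the same x with |KD| = 19.4 and D on the −y side, so D = (0.000, -19.40). The virtual corner opposite K is at (-47.40, -19.40). A1 meets NH tangentially, so SH is at right angles to NH and A1 meets FD tangentially, so SF is at right angles to FD, with radius 4.1, so the center S sits 4.1 in from both sides at S = (-43.30, -15.30). Then |KS| = |S − K| = 45.92.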